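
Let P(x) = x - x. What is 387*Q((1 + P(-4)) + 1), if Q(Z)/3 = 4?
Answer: 4644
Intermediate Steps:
P(x) = 0
Q(Z) = 12 (Q(Z) = 3*4 = 12)
387*Q((1 + P(-4)) + 1) = 387*12 = 4644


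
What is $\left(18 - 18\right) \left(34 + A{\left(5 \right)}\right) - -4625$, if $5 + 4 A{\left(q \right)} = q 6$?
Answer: $4625$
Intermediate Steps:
$A{\left(q \right)} = - \frac{5}{4} + \frac{3 q}{2}$ ($A{\left(q \right)} = - \frac{5}{4} + \frac{q 6}{4} = - \frac{5}{4} + \frac{6 q}{4} = - \frac{5}{4} + \frac{3 q}{2}$)
$\left(18 - 18\right) \left(34 + A{\left(5 \right)}\right) - -4625 = \left(18 - 18\right) \left(34 + \left(- \frac{5}{4} + \frac{3}{2} \cdot 5\right)\right) - -4625 = \left(18 - 18\right) \left(34 + \left(- \frac{5}{4} + \frac{15}{2}\right)\right) + 4625 = 0 \left(34 + \frac{25}{4}\right) + 4625 = 0 \cdot \frac{161}{4} + 4625 = 0 + 4625 = 4625$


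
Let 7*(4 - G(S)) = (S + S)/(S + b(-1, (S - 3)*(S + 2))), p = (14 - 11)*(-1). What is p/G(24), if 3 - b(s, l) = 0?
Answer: -189/236 ≈ -0.80085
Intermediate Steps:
p = -3 (p = 3*(-1) = -3)
b(s, l) = 3 (b(s, l) = 3 - 1*0 = 3 + 0 = 3)
G(S) = 4 - 2*S/(7*(3 + S)) (G(S) = 4 - (S + S)/(7*(S + 3)) = 4 - 2*S/(7*(3 + S)))
p/G(24) = -3*7*(3 + 24)/(2*(42 + 13*24)) = -3*189/(2*(42 + 312)) = -3/((2/7)*(1/27)*354) = -3/236/63 = -3*63/236 = -189/236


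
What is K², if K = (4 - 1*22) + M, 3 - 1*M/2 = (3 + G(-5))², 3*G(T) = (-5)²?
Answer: 5856400/81 ≈ 72301.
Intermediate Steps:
G(T) = 25/3 (G(T) = (⅓)*(-5)² = (⅓)*25 = 25/3)
M = -2258/9 (M = 6 - 2*(3 + 25/3)² = 6 - 2*(34/3)² = 6 - 2*1156/9 = 6 - 2312/9 = -2258/9 ≈ -250.89)
K = -2420/9 (K = (4 - 1*22) - 2258/9 = (4 - 22) - 2258/9 = -18 - 2258/9 = -2420/9 ≈ -268.89)
K² = (-2420/9)² = 5856400/81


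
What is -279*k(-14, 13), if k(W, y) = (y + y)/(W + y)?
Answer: 7254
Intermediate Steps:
k(W, y) = 2*y/(W + y) (k(W, y) = (2*y)/(W + y) = 2*y/(W + y))
-279*k(-14, 13) = -558*13/(-14 + 13) = -558*13/(-1) = -558*13*(-1) = -279*(-26) = 7254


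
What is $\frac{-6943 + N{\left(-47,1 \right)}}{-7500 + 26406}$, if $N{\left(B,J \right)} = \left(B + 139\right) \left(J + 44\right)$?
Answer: $- \frac{2803}{18906} \approx -0.14826$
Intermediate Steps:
$N{\left(B,J \right)} = \left(44 + J\right) \left(139 + B\right)$ ($N{\left(B,J \right)} = \left(139 + B\right) \left(44 + J\right) = \left(44 + J\right) \left(139 + B\right)$)
$\frac{-6943 + N{\left(-47,1 \right)}}{-7500 + 26406} = \frac{-6943 + \left(6116 + 44 \left(-47\right) + 139 \cdot 1 - 47\right)}{-7500 + 26406} = \frac{-6943 + \left(6116 - 2068 + 139 - 47\right)}{18906} = \left(-6943 + 4140\right) \frac{1}{18906} = \left(-2803\right) \frac{1}{18906} = - \frac{2803}{18906}$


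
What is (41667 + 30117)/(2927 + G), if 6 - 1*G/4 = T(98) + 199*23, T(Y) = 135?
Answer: -23928/5299 ≈ -4.5156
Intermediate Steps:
G = -18824 (G = 24 - 4*(135 + 199*23) = 24 - 4*(135 + 4577) = 24 - 4*4712 = 24 - 18848 = -18824)
(41667 + 30117)/(2927 + G) = (41667 + 30117)/(2927 - 18824) = 71784/(-15897) = 71784*(-1/15897) = -23928/5299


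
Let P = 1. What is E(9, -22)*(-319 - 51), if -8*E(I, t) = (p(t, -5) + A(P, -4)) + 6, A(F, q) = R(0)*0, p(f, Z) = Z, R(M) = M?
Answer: 185/4 ≈ 46.250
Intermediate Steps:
A(F, q) = 0 (A(F, q) = 0*0 = 0)
E(I, t) = -1/8 (E(I, t) = -((-5 + 0) + 6)/8 = -(-5 + 6)/8 = -1/8*1 = -1/8)
E(9, -22)*(-319 - 51) = -(-319 - 51)/8 = -1/8*(-370) = 185/4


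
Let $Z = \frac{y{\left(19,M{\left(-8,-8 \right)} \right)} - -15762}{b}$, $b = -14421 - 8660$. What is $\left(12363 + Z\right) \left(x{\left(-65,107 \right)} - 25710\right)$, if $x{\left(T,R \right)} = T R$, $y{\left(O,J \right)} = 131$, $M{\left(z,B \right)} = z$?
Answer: $- \frac{9320451769150}{23081} \approx -4.0381 \cdot 10^{8}$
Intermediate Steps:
$b = -23081$
$Z = - \frac{15893}{23081}$ ($Z = \frac{131 - -15762}{-23081} = \left(131 + 15762\right) \left(- \frac{1}{23081}\right) = 15893 \left(- \frac{1}{23081}\right) = - \frac{15893}{23081} \approx -0.68857$)
$x{\left(T,R \right)} = R T$
$\left(12363 + Z\right) \left(x{\left(-65,107 \right)} - 25710\right) = \left(12363 - \frac{15893}{23081}\right) \left(107 \left(-65\right) - 25710\right) = \frac{285334510 \left(-6955 - 25710\right)}{23081} = \frac{285334510}{23081} \left(-32665\right) = - \frac{9320451769150}{23081}$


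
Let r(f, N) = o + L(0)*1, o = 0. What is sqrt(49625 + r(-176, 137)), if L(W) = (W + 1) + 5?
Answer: sqrt(49631) ≈ 222.78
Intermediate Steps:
L(W) = 6 + W (L(W) = (1 + W) + 5 = 6 + W)
r(f, N) = 6 (r(f, N) = 0 + (6 + 0)*1 = 0 + 6*1 = 0 + 6 = 6)
sqrt(49625 + r(-176, 137)) = sqrt(49625 + 6) = sqrt(49631)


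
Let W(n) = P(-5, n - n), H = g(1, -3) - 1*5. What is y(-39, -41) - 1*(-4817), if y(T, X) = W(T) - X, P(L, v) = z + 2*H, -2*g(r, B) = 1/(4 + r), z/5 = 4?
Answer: 24339/5 ≈ 4867.8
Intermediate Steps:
z = 20 (z = 5*4 = 20)
g(r, B) = -1/(2*(4 + r))
H = -51/10 (H = -1/(8 + 2*1) - 1*5 = -1/(8 + 2) - 5 = -1/10 - 5 = -1*⅒ - 5 = -⅒ - 5 = -51/10 ≈ -5.1000)
P(L, v) = 49/5 (P(L, v) = 20 + 2*(-51/10) = 20 - 51/5 = 49/5)
W(n) = 49/5
y(T, X) = 49/5 - X
y(-39, -41) - 1*(-4817) = (49/5 - 1*(-41)) - 1*(-4817) = (49/5 + 41) + 4817 = 254/5 + 4817 = 24339/5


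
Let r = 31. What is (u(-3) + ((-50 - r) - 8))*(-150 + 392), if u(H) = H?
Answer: -22264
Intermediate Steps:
(u(-3) + ((-50 - r) - 8))*(-150 + 392) = (-3 + ((-50 - 1*31) - 8))*(-150 + 392) = (-3 + ((-50 - 31) - 8))*242 = (-3 + (-81 - 8))*242 = (-3 - 89)*242 = -92*242 = -22264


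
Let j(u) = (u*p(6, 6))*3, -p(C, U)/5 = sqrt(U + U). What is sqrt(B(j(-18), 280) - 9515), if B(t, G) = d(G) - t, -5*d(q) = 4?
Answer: sqrt(-237895 - 13500*sqrt(3))/5 ≈ 102.23*I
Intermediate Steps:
d(q) = -4/5 (d(q) = -1/5*4 = -4/5)
p(C, U) = -5*sqrt(2)*sqrt(U) (p(C, U) = -5*sqrt(U + U) = -5*sqrt(2)*sqrt(U))
j(u) = -30*u*sqrt(3) (j(u) = (u*(-5*sqrt(2)*sqrt(6)))*3 = (u*(-10*sqrt(3)))*3 = -10*u*sqrt(3)*3 = -30*u*sqrt(3))
B(t, G) = -4/5 - t
sqrt(B(j(-18), 280) - 9515) = sqrt((-4/5 - (-30)*(-18)*sqrt(3)) - 9515) = sqrt((-4/5 - 540*sqrt(3)) - 9515) = sqrt(-47579/5 - 540*sqrt(3))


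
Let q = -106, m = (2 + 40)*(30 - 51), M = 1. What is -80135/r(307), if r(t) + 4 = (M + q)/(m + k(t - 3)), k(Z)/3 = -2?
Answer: 23719960/1149 ≈ 20644.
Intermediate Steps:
m = -882 (m = 42*(-21) = -882)
k(Z) = -6 (k(Z) = 3*(-2) = -6)
r(t) = -1149/296 (r(t) = -4 + (1 - 106)/(-882 - 6) = -4 - 105/(-888) = -4 - 105*(-1/888) = -4 + 35/296 = -1149/296)
-80135/r(307) = -80135/(-1149/296) = -80135*(-296/1149) = 23719960/1149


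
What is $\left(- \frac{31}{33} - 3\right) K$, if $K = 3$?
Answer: $- \frac{130}{11} \approx -11.818$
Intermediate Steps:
$\left(- \frac{31}{33} - 3\right) K = \left(- \frac{31}{33} - 3\right) 3 = \left(- \frac{130}{33}\right) 3 = - \frac{130}{11}$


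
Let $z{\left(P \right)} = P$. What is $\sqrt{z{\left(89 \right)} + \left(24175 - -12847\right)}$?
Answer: $\sqrt{37111} \approx 192.64$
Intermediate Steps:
$\sqrt{z{\left(89 \right)} + \left(24175 - -12847\right)} = \sqrt{89 + \left(24175 - -12847\right)} = \sqrt{89 + \left(24175 + 12847\right)} = \sqrt{89 + 37022} = \sqrt{37111}$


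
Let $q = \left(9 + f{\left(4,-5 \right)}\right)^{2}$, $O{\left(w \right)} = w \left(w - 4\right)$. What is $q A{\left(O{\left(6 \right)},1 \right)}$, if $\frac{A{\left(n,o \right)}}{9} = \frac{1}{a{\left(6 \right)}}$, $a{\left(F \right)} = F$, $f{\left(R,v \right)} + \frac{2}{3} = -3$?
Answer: $\frac{128}{3} \approx 42.667$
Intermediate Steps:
$f{\left(R,v \right)} = - \frac{11}{3}$ ($f{\left(R,v \right)} = - \frac{2}{3} - 3 = - \frac{11}{3}$)
$O{\left(w \right)} = w \left(-4 + w\right)$
$A{\left(n,o \right)} = \frac{3}{2}$ ($A{\left(n,o \right)} = \frac{9}{6} = 9 \cdot \frac{1}{6} = \frac{3}{2}$)
$q = \frac{256}{9}$ ($q = \left(9 - \frac{11}{3}\right)^{2} = \left(\frac{16}{3}\right)^{2} = \frac{256}{9} \approx 28.444$)
$q A{\left(O{\left(6 \right)},1 \right)} = \frac{256}{9} \cdot \frac{3}{2} = \frac{128}{3}$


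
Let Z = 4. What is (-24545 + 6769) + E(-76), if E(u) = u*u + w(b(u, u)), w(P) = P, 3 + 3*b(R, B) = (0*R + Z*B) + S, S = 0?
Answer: -36307/3 ≈ -12102.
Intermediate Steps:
b(R, B) = -1 + 4*B/3 (b(R, B) = -1 + ((0*R + 4*B) + 0)/3 = -1 + ((0 + 4*B) + 0)/3 = -1 + (4*B + 0)/3 = -1 + (4*B)/3 = -1 + 4*B/3)
E(u) = -1 + u² + 4*u/3 (E(u) = u*u + (-1 + 4*u/3) = u² + (-1 + 4*u/3) = -1 + u² + 4*u/3)
(-24545 + 6769) + E(-76) = (-24545 + 6769) + (-1 + (-76)² + (4/3)*(-76)) = -17776 + (-1 + 5776 - 304/3) = -17776 + 17021/3 = -36307/3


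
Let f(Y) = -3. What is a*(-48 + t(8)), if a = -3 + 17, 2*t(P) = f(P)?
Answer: -693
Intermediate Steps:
t(P) = -3/2 (t(P) = (1/2)*(-3) = -3/2)
a = 14
a*(-48 + t(8)) = 14*(-48 - 3/2) = 14*(-99/2) = -693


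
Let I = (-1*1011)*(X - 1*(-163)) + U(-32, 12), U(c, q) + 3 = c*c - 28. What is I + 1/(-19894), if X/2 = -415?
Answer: 13435015019/19894 ≈ 6.7533e+5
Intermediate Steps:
X = -830 (X = 2*(-415) = -830)
U(c, q) = -31 + c² (U(c, q) = -3 + (c*c - 28) = -3 + (c² - 28) = -3 + (-28 + c²) = -31 + c²)
I = 675330 (I = (-1*1011)*(-830 - 1*(-163)) + (-31 + (-32)²) = -1011*(-830 + 163) + (-31 + 1024) = -1011*(-667) + 993 = 674337 + 993 = 675330)
I + 1/(-19894) = 675330 + 1/(-19894) = 675330 - 1/19894 = 13435015019/19894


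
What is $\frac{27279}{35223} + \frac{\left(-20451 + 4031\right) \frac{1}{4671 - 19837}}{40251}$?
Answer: $\frac{2775492160579}{3583627152753} \approx 0.77449$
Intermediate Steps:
$\frac{27279}{35223} + \frac{\left(-20451 + 4031\right) \frac{1}{4671 - 19837}}{40251} = 27279 \cdot \frac{1}{35223} + - \frac{16420}{-15166} \cdot \frac{1}{40251} = \frac{9093}{11741} + \left(-16420\right) \left(- \frac{1}{15166}\right) \frac{1}{40251} = \frac{9093}{11741} + \frac{8210}{7583} \cdot \frac{1}{40251} = \frac{9093}{11741} + \frac{8210}{305223333} = \frac{2775492160579}{3583627152753}$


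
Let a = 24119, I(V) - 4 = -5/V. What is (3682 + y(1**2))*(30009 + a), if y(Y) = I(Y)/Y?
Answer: 199245168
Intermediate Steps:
I(V) = 4 - 5/V
y(Y) = (4 - 5/Y)/Y
(3682 + y(1**2))*(30009 + a) = (3682 + (-5 + 4*1**2)/(1**2)**2)*(30009 + 24119) = (3682 + (-5 + 4*1)/1**2)*54128 = (3682 + 1*(-5 + 4))*54128 = (3682 + 1*(-1))*54128 = (3682 - 1)*54128 = 3681*54128 = 199245168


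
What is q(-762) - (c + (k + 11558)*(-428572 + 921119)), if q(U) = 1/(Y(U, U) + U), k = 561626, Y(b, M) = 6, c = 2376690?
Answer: -213435761871529/756 ≈ -2.8232e+11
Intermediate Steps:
q(U) = 1/(6 + U)
q(-762) - (c + (k + 11558)*(-428572 + 921119)) = 1/(6 - 762) - (2376690 + (561626 + 11558)*(-428572 + 921119)) = 1/(-756) - (2376690 + 573184*492547) = -1/756 - (2376690 + 282320059648) = -1/756 - 1*282322436338 = -1/756 - 282322436338 = -213435761871529/756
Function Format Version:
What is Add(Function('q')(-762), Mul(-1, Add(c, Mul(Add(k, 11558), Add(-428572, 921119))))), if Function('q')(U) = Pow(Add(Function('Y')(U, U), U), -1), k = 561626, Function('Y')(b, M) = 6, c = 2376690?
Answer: Rational(-213435761871529, 756) ≈ -2.8232e+11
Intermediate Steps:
Function('q')(U) = Pow(Add(6, U), -1)
Add(Function('q')(-762), Mul(-1, Add(c, Mul(Add(k, 11558), Add(-428572, 921119))))) = Add(Pow(Add(6, -762), -1), Mul(-1, Add(2376690, Mul(Add(561626, 11558), Add(-428572, 921119))))) = Add(Pow(-756, -1), Mul(-1, Add(2376690, Mul(573184, 492547)))) = Add(Rational(-1, 756), Mul(-1, Add(2376690, 282320059648))) = Add(Rational(-1, 756), Mul(-1, 282322436338)) = Add(Rational(-1, 756), -282322436338) = Rational(-213435761871529, 756)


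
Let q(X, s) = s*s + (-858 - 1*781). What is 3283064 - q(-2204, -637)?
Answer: 2878934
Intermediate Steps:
q(X, s) = -1639 + s² (q(X, s) = s² + (-858 - 781) = s² - 1639 = -1639 + s²)
3283064 - q(-2204, -637) = 3283064 - (-1639 + (-637)²) = 3283064 - (-1639 + 405769) = 3283064 - 1*404130 = 3283064 - 404130 = 2878934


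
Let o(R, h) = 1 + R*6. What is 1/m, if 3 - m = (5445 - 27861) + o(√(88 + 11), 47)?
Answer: 1019/22843780 + 9*√11/251281580 ≈ 4.4726e-5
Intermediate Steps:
o(R, h) = 1 + 6*R
m = 22418 - 18*√11 (m = 3 - ((5445 - 27861) + (1 + 6*√(88 + 11))) = 3 - (-22416 + (1 + 6*√99)) = 3 - (-22416 + (1 + 6*(3*√11))) = 3 - (-22416 + (1 + 18*√11)) = 3 - (-22415 + 18*√11) = 3 + (22415 - 18*√11) = 22418 - 18*√11 ≈ 22358.)
1/m = 1/(22418 - 18*√11)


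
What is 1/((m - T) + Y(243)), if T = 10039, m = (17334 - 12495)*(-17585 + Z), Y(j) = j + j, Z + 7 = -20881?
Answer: -1/186180400 ≈ -5.3711e-9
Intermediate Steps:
Z = -20888 (Z = -7 - 20881 = -20888)
Y(j) = 2*j
m = -186170847 (m = (17334 - 12495)*(-17585 - 20888) = 4839*(-38473) = -186170847)
1/((m - T) + Y(243)) = 1/((-186170847 - 1*10039) + 2*243) = 1/((-186170847 - 10039) + 486) = 1/(-186180886 + 486) = 1/(-186180400) = -1/186180400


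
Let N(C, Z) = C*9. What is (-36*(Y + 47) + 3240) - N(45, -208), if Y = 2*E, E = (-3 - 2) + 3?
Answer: 1287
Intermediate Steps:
N(C, Z) = 9*C
E = -2 (E = -5 + 3 = -2)
Y = -4 (Y = 2*(-2) = -4)
(-36*(Y + 47) + 3240) - N(45, -208) = (-36*(-4 + 47) + 3240) - 9*45 = (-36*43 + 3240) - 1*405 = (-1548 + 3240) - 405 = 1692 - 405 = 1287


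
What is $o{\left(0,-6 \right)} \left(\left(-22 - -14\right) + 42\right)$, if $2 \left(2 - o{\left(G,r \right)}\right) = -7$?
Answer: $187$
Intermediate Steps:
$o{\left(G,r \right)} = \frac{11}{2}$ ($o{\left(G,r \right)} = 2 - - \frac{7}{2} = 2 + \frac{7}{2} = \frac{11}{2}$)
$o{\left(0,-6 \right)} \left(\left(-22 - -14\right) + 42\right) = \frac{11 \left(\left(-22 - -14\right) + 42\right)}{2} = \frac{11 \left(\left(-22 + 14\right) + 42\right)}{2} = \frac{11 \left(-8 + 42\right)}{2} = \frac{11}{2} \cdot 34 = 187$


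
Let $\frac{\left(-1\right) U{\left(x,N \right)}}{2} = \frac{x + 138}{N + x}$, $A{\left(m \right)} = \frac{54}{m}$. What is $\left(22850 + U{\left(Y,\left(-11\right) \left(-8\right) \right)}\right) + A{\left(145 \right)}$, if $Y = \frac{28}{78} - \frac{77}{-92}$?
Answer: $\frac{212045681898}{9281015} \approx 22847.0$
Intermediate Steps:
$Y = \frac{4291}{3588}$ ($Y = 28 \cdot \frac{1}{78} - - \frac{77}{92} = \frac{14}{39} + \frac{77}{92} = \frac{4291}{3588} \approx 1.1959$)
$U{\left(x,N \right)} = - \frac{2 \left(138 + x\right)}{N + x}$ ($U{\left(x,N \right)} = - 2 \frac{x + 138}{N + x} = - 2 \frac{138 + x}{N + x} = - \frac{2 \left(138 + x\right)}{N + x}$)
$\left(22850 + U{\left(Y,\left(-11\right) \left(-8\right) \right)}\right) + A{\left(145 \right)} = \left(22850 + \frac{2 \left(-138 - \frac{4291}{3588}\right)}{\left(-11\right) \left(-8\right) + \frac{4291}{3588}}\right) + \frac{54}{145} = \left(22850 + \frac{2 \left(-138 - \frac{4291}{3588}\right)}{88 + \frac{4291}{3588}}\right) + 54 \cdot \frac{1}{145} = \left(22850 + 2 \frac{1}{\frac{320035}{3588}} \left(- \frac{499435}{3588}\right)\right) + \frac{54}{145} = \left(22850 + 2 \cdot \frac{3588}{320035} \left(- \frac{499435}{3588}\right)\right) + \frac{54}{145} = \left(22850 - \frac{199774}{64007}\right) + \frac{54}{145} = \frac{1462360176}{64007} + \frac{54}{145} = \frac{212045681898}{9281015}$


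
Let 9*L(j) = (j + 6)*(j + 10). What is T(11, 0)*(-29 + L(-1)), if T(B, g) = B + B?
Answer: -528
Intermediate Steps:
L(j) = (6 + j)*(10 + j)/9 (L(j) = ((j + 6)*(j + 10))/9 = ((6 + j)*(10 + j))/9 = (6 + j)*(10 + j)/9)
T(B, g) = 2*B
T(11, 0)*(-29 + L(-1)) = (2*11)*(-29 + (20/3 + (1/9)*(-1)**2 + (16/9)*(-1))) = 22*(-29 + (20/3 + (1/9)*1 - 16/9)) = 22*(-29 + (20/3 + 1/9 - 16/9)) = 22*(-29 + 5) = 22*(-24) = -528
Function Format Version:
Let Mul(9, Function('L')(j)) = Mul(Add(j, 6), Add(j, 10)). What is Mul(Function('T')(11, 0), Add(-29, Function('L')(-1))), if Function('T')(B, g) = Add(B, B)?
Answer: -528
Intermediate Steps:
Function('L')(j) = Mul(Rational(1, 9), Add(6, j), Add(10, j)) (Function('L')(j) = Mul(Rational(1, 9), Mul(Add(j, 6), Add(j, 10))) = Mul(Rational(1, 9), Mul(Add(6, j), Add(10, j))) = Mul(Rational(1, 9), Add(6, j), Add(10, j)))
Function('T')(B, g) = Mul(2, B)
Mul(Function('T')(11, 0), Add(-29, Function('L')(-1))) = Mul(Mul(2, 11), Add(-29, Add(Rational(20, 3), Mul(Rational(1, 9), Pow(-1, 2)), Mul(Rational(16, 9), -1)))) = Mul(22, Add(-29, Add(Rational(20, 3), Mul(Rational(1, 9), 1), Rational(-16, 9)))) = Mul(22, Add(-29, Add(Rational(20, 3), Rational(1, 9), Rational(-16, 9)))) = Mul(22, Add(-29, 5)) = Mul(22, -24) = -528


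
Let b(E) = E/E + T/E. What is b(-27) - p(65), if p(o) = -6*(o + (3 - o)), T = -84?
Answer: 199/9 ≈ 22.111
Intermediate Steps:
b(E) = 1 - 84/E (b(E) = E/E - 84/E = 1 - 84/E)
p(o) = -18 (p(o) = -6*3 = -18)
b(-27) - p(65) = (-84 - 27)/(-27) - 1*(-18) = -1/27*(-111) + 18 = 37/9 + 18 = 199/9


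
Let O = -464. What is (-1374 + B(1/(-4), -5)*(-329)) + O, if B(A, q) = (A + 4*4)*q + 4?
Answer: 91019/4 ≈ 22755.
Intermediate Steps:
B(A, q) = 4 + q*(16 + A) (B(A, q) = (A + 16)*q + 4 = (16 + A)*q + 4 = q*(16 + A) + 4 = 4 + q*(16 + A))
(-1374 + B(1/(-4), -5)*(-329)) + O = (-1374 + (4 + 16*(-5) - 5/(-4))*(-329)) - 464 = (-1374 + (4 - 80 - ¼*(-5))*(-329)) - 464 = (-1374 + (4 - 80 + 5/4)*(-329)) - 464 = (-1374 - 299/4*(-329)) - 464 = (-1374 + 98371/4) - 464 = 92875/4 - 464 = 91019/4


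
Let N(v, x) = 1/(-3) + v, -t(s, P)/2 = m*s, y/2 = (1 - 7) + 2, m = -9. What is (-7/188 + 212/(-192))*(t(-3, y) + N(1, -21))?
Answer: 25750/423 ≈ 60.875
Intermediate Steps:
y = -8 (y = 2*((1 - 7) + 2) = 2*(-6 + 2) = 2*(-4) = -8)
t(s, P) = 18*s (t(s, P) = -(-18)*s = 18*s)
N(v, x) = -⅓ + v
(-7/188 + 212/(-192))*(t(-3, y) + N(1, -21)) = (-7/188 + 212/(-192))*(18*(-3) + (-⅓ + 1)) = (-7*1/188 + 212*(-1/192))*(-54 + ⅔) = (-7/188 - 53/48)*(-160/3) = -2575/2256*(-160/3) = 25750/423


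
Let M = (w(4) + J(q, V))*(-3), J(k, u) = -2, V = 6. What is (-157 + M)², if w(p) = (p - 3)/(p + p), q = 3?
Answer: 1466521/64 ≈ 22914.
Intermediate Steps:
w(p) = (-3 + p)/(2*p) (w(p) = (-3 + p)/((2*p)) = (-3 + p)*(1/(2*p)) = (-3 + p)/(2*p))
M = 45/8 (M = ((½)*(-3 + 4)/4 - 2)*(-3) = ((½)*(¼)*1 - 2)*(-3) = (⅛ - 2)*(-3) = -15/8*(-3) = 45/8 ≈ 5.6250)
(-157 + M)² = (-157 + 45/8)² = (-1211/8)² = 1466521/64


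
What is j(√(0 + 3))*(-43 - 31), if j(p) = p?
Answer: -74*√3 ≈ -128.17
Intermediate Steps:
j(√(0 + 3))*(-43 - 31) = √(0 + 3)*(-43 - 31) = √3*(-74) = -74*√3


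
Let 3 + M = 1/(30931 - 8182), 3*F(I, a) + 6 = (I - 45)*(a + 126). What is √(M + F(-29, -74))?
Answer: 2*I*√18510815802/7583 ≈ 35.884*I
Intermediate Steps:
F(I, a) = -2 + (-45 + I)*(126 + a)/3 (F(I, a) = -2 + ((I - 45)*(a + 126))/3 = -2 + ((-45 + I)*(126 + a))/3 = -2 + (-45 + I)*(126 + a)/3)
M = -68246/22749 (M = -3 + 1/(30931 - 8182) = -3 + 1/22749 = -68246/22749 ≈ -3.0000)
√(M + F(-29, -74)) = √(-68246/22749 + (-1892 - 15*(-74) + 42*(-29) + (⅓)*(-29)*(-74))) = √(-68246/22749 + (-1892 + 1110 - 1218 + 2146/3)) = √(-68246/22749 - 3854/3) = √(-9764376/7583) = 2*I*√18510815802/7583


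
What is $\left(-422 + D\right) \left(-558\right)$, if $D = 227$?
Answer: $108810$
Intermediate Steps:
$\left(-422 + D\right) \left(-558\right) = \left(-422 + 227\right) \left(-558\right) = \left(-195\right) \left(-558\right) = 108810$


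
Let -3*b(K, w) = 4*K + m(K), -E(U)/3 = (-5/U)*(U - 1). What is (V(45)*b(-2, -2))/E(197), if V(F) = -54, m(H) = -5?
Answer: -7683/490 ≈ -15.680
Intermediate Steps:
E(U) = 15*(-1 + U)/U (E(U) = -3*(-5/U)*(U - 1) = -3*(-5/U)*(-1 + U) = -(-15)*(-1 + U)/U = 15*(-1 + U)/U)
b(K, w) = 5/3 - 4*K/3 (b(K, w) = -(4*K - 5)/3 = -(-5 + 4*K)/3 = 5/3 - 4*K/3)
(V(45)*b(-2, -2))/E(197) = (-54*(5/3 - 4/3*(-2)))/(15 - 15/197) = (-54*(5/3 + 8/3))/(15 - 15*1/197) = (-54*13/3)/(15 - 15/197) = -234/2940/197 = -234*197/2940 = -7683/490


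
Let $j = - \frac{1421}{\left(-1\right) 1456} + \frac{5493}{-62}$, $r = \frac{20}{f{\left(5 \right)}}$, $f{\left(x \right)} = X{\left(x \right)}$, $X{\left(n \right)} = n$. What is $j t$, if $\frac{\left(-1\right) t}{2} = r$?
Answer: $\frac{564979}{806} \approx 700.97$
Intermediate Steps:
$f{\left(x \right)} = x$
$r = 4$ ($r = \frac{20}{5} = 20 \cdot \frac{1}{5} = 4$)
$t = -8$ ($t = \left(-2\right) 4 = -8$)
$j = - \frac{564979}{6448}$ ($j = - \frac{1421}{-1456} + 5493 \left(- \frac{1}{62}\right) = \left(-1421\right) \left(- \frac{1}{1456}\right) - \frac{5493}{62} = \frac{203}{208} - \frac{5493}{62} = - \frac{564979}{6448} \approx -87.621$)
$j t = \left(- \frac{564979}{6448}\right) \left(-8\right) = \frac{564979}{806}$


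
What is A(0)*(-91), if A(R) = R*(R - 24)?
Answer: 0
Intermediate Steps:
A(R) = R*(-24 + R)
A(0)*(-91) = (0*(-24 + 0))*(-91) = (0*(-24))*(-91) = 0*(-91) = 0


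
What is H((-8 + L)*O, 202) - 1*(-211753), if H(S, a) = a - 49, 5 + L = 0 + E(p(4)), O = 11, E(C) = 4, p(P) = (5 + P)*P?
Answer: 211906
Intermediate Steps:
p(P) = P*(5 + P)
L = -1 (L = -5 + (0 + 4) = -5 + 4 = -1)
H(S, a) = -49 + a
H((-8 + L)*O, 202) - 1*(-211753) = (-49 + 202) - 1*(-211753) = 153 + 211753 = 211906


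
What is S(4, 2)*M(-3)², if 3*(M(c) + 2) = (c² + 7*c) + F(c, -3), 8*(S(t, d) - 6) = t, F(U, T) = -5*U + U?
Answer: 26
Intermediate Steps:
F(U, T) = -4*U
S(t, d) = 6 + t/8
M(c) = -2 + c + c²/3 (M(c) = -2 + ((c² + 7*c) - 4*c)/3 = -2 + (c² + 3*c)/3 = -2 + (c + c²/3) = -2 + c + c²/3)
S(4, 2)*M(-3)² = (6 + (⅛)*4)*(-2 - 3 + (⅓)*(-3)²)² = (6 + ½)*(-2 - 3 + (⅓)*9)² = 13*(-2 - 3 + 3)²/2 = (13/2)*(-2)² = (13/2)*4 = 26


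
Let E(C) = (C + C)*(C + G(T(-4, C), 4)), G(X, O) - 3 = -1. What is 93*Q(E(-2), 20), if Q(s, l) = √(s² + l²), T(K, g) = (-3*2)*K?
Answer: 1860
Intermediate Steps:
T(K, g) = -6*K
G(X, O) = 2 (G(X, O) = 3 - 1 = 2)
E(C) = 2*C*(2 + C) (E(C) = (C + C)*(C + 2) = (2*C)*(2 + C) = 2*C*(2 + C))
Q(s, l) = √(l² + s²)
93*Q(E(-2), 20) = 93*√(20² + (2*(-2)*(2 - 2))²) = 93*√(400 + (2*(-2)*0)²) = 93*√(400 + 0²) = 93*√(400 + 0) = 93*√400 = 93*20 = 1860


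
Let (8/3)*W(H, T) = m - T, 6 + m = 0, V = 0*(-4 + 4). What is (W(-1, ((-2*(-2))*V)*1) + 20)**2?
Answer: 5041/16 ≈ 315.06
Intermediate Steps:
V = 0 (V = 0*0 = 0)
m = -6 (m = -6 + 0 = -6)
W(H, T) = -9/4 - 3*T/8 (W(H, T) = 3*(-6 - T)/8 = -9/4 - 3*T/8)
(W(-1, ((-2*(-2))*V)*1) + 20)**2 = ((-9/4 - 3*-2*(-2)*0/8) + 20)**2 = ((-9/4 - 3*4*0/8) + 20)**2 = ((-9/4 - 0) + 20)**2 = ((-9/4 - 3/8*0) + 20)**2 = ((-9/4 + 0) + 20)**2 = (-9/4 + 20)**2 = (71/4)**2 = 5041/16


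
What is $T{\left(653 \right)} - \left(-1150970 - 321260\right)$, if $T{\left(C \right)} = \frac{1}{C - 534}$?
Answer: $\frac{175195371}{119} \approx 1.4722 \cdot 10^{6}$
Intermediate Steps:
$T{\left(C \right)} = \frac{1}{-534 + C}$
$T{\left(653 \right)} - \left(-1150970 - 321260\right) = \frac{1}{-534 + 653} - \left(-1150970 - 321260\right) = \frac{1}{119} - -1472230 = \frac{1}{119} + 1472230 = \frac{175195371}{119}$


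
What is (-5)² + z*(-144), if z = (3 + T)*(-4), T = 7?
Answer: 5785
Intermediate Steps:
z = -40 (z = (3 + 7)*(-4) = 10*(-4) = -40)
(-5)² + z*(-144) = (-5)² - 40*(-144) = 25 + 5760 = 5785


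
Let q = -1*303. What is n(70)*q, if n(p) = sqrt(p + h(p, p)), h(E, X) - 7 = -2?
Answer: -1515*sqrt(3) ≈ -2624.1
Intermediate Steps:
h(E, X) = 5 (h(E, X) = 7 - 2 = 5)
n(p) = sqrt(5 + p) (n(p) = sqrt(p + 5) = sqrt(5 + p))
q = -303
n(70)*q = sqrt(5 + 70)*(-303) = sqrt(75)*(-303) = (5*sqrt(3))*(-303) = -1515*sqrt(3)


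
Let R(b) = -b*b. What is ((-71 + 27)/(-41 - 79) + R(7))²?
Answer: 2128681/900 ≈ 2365.2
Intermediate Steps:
R(b) = -b²
((-71 + 27)/(-41 - 79) + R(7))² = ((-71 + 27)/(-41 - 79) - 1*7²)² = (-44/(-120) - 1*49)² = (-44*(-1/120) - 49)² = (11/30 - 49)² = (-1459/30)² = 2128681/900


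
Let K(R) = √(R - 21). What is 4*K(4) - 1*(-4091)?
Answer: 4091 + 4*I*√17 ≈ 4091.0 + 16.492*I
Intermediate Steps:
K(R) = √(-21 + R)
4*K(4) - 1*(-4091) = 4*√(-21 + 4) - 1*(-4091) = 4*√(-17) + 4091 = 4*(I*√17) + 4091 = 4*I*√17 + 4091 = 4091 + 4*I*√17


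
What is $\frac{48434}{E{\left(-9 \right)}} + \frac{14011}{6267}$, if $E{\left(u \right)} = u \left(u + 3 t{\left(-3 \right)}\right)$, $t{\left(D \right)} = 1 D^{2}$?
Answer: $- \frac{50211016}{169209} \approx -296.74$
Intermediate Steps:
$t{\left(D \right)} = D^{2}$
$E{\left(u \right)} = u \left(27 + u\right)$ ($E{\left(u \right)} = u \left(u + 3 \left(-3\right)^{2}\right) = u \left(u + 3 \cdot 9\right) = u \left(u + 27\right) = u \left(27 + u\right)$)
$\frac{48434}{E{\left(-9 \right)}} + \frac{14011}{6267} = \frac{48434}{\left(-9\right) \left(27 - 9\right)} + \frac{14011}{6267} = \frac{48434}{\left(-9\right) 18} + 14011 \cdot \frac{1}{6267} = \frac{48434}{-162} + \frac{14011}{6267} = 48434 \left(- \frac{1}{162}\right) + \frac{14011}{6267} = - \frac{24217}{81} + \frac{14011}{6267} = - \frac{50211016}{169209}$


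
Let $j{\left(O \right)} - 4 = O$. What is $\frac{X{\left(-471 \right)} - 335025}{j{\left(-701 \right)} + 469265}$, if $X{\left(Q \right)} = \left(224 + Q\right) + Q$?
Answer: $- \frac{335743}{468568} \approx -0.71653$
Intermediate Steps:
$j{\left(O \right)} = 4 + O$
$X{\left(Q \right)} = 224 + 2 Q$
$\frac{X{\left(-471 \right)} - 335025}{j{\left(-701 \right)} + 469265} = \frac{\left(224 + 2 \left(-471\right)\right) - 335025}{\left(4 - 701\right) + 469265} = \frac{\left(224 - 942\right) - 335025}{-697 + 469265} = \frac{-718 - 335025}{468568} = \left(-335743\right) \frac{1}{468568} = - \frac{335743}{468568}$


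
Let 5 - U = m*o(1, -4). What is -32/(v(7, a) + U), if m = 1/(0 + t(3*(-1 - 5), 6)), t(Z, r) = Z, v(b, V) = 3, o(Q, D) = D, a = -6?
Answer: -144/35 ≈ -4.1143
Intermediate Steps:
m = -1/18 (m = 1/(0 + 3*(-1 - 5)) = 1/(0 + 3*(-6)) = 1/(0 - 18) = 1/(-18) = -1/18 ≈ -0.055556)
U = 43/9 (U = 5 - (-1)*(-4)/18 = 5 - 1*2/9 = 5 - 2/9 = 43/9 ≈ 4.7778)
-32/(v(7, a) + U) = -32/(3 + 43/9) = -32/(70/9) = (9/70)*(-32) = -144/35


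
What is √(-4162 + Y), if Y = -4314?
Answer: 2*I*√2119 ≈ 92.065*I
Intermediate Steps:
√(-4162 + Y) = √(-4162 - 4314) = √(-8476) = 2*I*√2119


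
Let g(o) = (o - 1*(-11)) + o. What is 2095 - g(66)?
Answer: 1952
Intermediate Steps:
g(o) = 11 + 2*o (g(o) = (o + 11) + o = (11 + o) + o = 11 + 2*o)
2095 - g(66) = 2095 - (11 + 2*66) = 2095 - (11 + 132) = 2095 - 1*143 = 2095 - 143 = 1952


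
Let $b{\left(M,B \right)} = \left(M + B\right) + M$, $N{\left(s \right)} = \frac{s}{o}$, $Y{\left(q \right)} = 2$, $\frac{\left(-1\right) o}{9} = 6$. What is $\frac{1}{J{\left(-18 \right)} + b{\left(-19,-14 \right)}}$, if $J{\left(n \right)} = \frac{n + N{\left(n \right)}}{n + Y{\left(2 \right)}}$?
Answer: $- \frac{48}{2443} \approx -0.019648$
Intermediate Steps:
$o = -54$ ($o = \left(-9\right) 6 = -54$)
$N{\left(s \right)} = - \frac{s}{54}$ ($N{\left(s \right)} = \frac{s}{-54} = s \left(- \frac{1}{54}\right) = - \frac{s}{54}$)
$b{\left(M,B \right)} = B + 2 M$ ($b{\left(M,B \right)} = \left(B + M\right) + M = B + 2 M$)
$J{\left(n \right)} = \frac{53 n}{54 \left(2 + n\right)}$ ($J{\left(n \right)} = \frac{n - \frac{n}{54}}{n + 2} = \frac{\frac{53}{54} n}{2 + n} = \frac{53 n}{54 \left(2 + n\right)}$)
$\frac{1}{J{\left(-18 \right)} + b{\left(-19,-14 \right)}} = \frac{1}{\frac{53}{54} \left(-18\right) \frac{1}{2 - 18} + \left(-14 + 2 \left(-19\right)\right)} = \frac{1}{\frac{53}{54} \left(-18\right) \frac{1}{-16} - 52} = \frac{1}{\frac{53}{54} \left(-18\right) \left(- \frac{1}{16}\right) - 52} = \frac{1}{\frac{53}{48} - 52} = \frac{1}{- \frac{2443}{48}} = - \frac{48}{2443}$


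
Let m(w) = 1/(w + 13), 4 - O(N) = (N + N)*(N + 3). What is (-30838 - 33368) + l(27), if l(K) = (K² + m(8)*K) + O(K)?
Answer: -455642/7 ≈ -65092.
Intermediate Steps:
O(N) = 4 - 2*N*(3 + N) (O(N) = 4 - (N + N)*(N + 3) = 4 - 2*N*(3 + N))
m(w) = 1/(13 + w)
l(K) = 4 - K² - 125*K/21 (l(K) = (K² + K/(13 + 8)) + (4 - 6*K - 2*K²) = (K² + K/21) + (4 - 6*K - 2*K²) = 4 - K² - 125*K/21)
(-30838 - 33368) + l(27) = (-30838 - 33368) + (4 - 1*27² - 125/21*27) = -64206 + (4 - 1*729 - 1125/7) = -64206 + (4 - 729 - 1125/7) = -64206 - 6200/7 = -455642/7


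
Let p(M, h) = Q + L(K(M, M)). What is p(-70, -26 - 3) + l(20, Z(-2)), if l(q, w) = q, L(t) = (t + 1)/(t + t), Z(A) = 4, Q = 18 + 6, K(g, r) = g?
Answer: 6229/140 ≈ 44.493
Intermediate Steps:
Q = 24
L(t) = (1 + t)/(2*t) (L(t) = (1 + t)/((2*t)) = (1 + t)*(1/(2*t)) = (1 + t)/(2*t))
p(M, h) = 24 + (1 + M)/(2*M)
p(-70, -26 - 3) + l(20, Z(-2)) = (½)*(1 + 49*(-70))/(-70) + 20 = (½)*(-1/70)*(1 - 3430) + 20 = (½)*(-1/70)*(-3429) + 20 = 3429/140 + 20 = 6229/140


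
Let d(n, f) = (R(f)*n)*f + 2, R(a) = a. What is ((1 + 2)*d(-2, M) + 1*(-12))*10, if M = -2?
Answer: -300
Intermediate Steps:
d(n, f) = 2 + n*f² (d(n, f) = (f*n)*f + 2 = n*f² + 2 = 2 + n*f²)
((1 + 2)*d(-2, M) + 1*(-12))*10 = ((1 + 2)*(2 - 2*(-2)²) + 1*(-12))*10 = (3*(2 - 2*4) - 12)*10 = (3*(2 - 8) - 12)*10 = (3*(-6) - 12)*10 = (-18 - 12)*10 = -30*10 = -300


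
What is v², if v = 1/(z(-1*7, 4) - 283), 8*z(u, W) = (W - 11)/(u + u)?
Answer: 256/20493729 ≈ 1.2492e-5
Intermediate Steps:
z(u, W) = (-11 + W)/(16*u) (z(u, W) = ((W - 11)/(u + u))/8 = ((-11 + W)/((2*u)))/8 = ((-11 + W)*(1/(2*u)))/8 = ((-11 + W)/(2*u))/8 = (-11 + W)/(16*u))
v = -16/4527 (v = 1/((-11 + 4)/(16*((-1*7))) - 283) = 1/((1/16)*(-7)/(-7) - 283) = 1/((1/16)*(-⅐)*(-7) - 283) = 1/(1/16 - 283) = 1/(-4527/16) = -16/4527 ≈ -0.0035344)
v² = (-16/4527)² = 256/20493729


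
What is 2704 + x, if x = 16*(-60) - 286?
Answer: 1458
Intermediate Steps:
x = -1246 (x = -960 - 286 = -1246)
2704 + x = 2704 - 1246 = 1458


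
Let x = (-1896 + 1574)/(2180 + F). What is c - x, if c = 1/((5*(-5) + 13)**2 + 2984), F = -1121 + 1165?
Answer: 31545/217396 ≈ 0.14510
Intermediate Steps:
F = 44
c = 1/3128 (c = 1/((-25 + 13)**2 + 2984) = 1/((-12)**2 + 2984) = 1/(144 + 2984) = 1/3128 ≈ 0.00031969)
x = -161/1112 (x = (-1896 + 1574)/(2180 + 44) = -322/2224 = -322*1/2224 = -161/1112 ≈ -0.14478)
c - x = 1/3128 - 1*(-161/1112) = 1/3128 + 161/1112 = 31545/217396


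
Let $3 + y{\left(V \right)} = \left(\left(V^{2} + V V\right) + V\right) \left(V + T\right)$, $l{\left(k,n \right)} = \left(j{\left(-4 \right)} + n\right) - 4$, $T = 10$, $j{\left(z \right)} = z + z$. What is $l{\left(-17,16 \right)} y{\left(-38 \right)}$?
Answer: $-319212$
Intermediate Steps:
$j{\left(z \right)} = 2 z$
$l{\left(k,n \right)} = -12 + n$ ($l{\left(k,n \right)} = \left(2 \left(-4\right) + n\right) - 4 = \left(-8 + n\right) - 4 = -12 + n$)
$y{\left(V \right)} = -3 + \left(10 + V\right) \left(V + 2 V^{2}\right)$ ($y{\left(V \right)} = -3 + \left(\left(V^{2} + V V\right) + V\right) \left(V + 10\right) = -3 + \left(\left(V^{2} + V^{2}\right) + V\right) \left(10 + V\right) = -3 + \left(2 V^{2} + V\right) \left(10 + V\right) = -3 + \left(V + 2 V^{2}\right) \left(10 + V\right) = -3 + \left(10 + V\right) \left(V + 2 V^{2}\right)$)
$l{\left(-17,16 \right)} y{\left(-38 \right)} = \left(-12 + 16\right) \left(-3 + 2 \left(-38\right)^{3} + 10 \left(-38\right) + 21 \left(-38\right)^{2}\right) = 4 \left(-3 + 2 \left(-54872\right) - 380 + 21 \cdot 1444\right) = 4 \left(-3 - 109744 - 380 + 30324\right) = 4 \left(-79803\right) = -319212$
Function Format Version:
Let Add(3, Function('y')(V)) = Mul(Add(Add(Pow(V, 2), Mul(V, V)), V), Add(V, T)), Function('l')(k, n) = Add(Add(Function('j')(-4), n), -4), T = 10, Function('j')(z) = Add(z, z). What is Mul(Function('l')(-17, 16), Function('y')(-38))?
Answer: -319212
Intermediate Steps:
Function('j')(z) = Mul(2, z)
Function('l')(k, n) = Add(-12, n) (Function('l')(k, n) = Add(Add(Mul(2, -4), n), -4) = Add(Add(-8, n), -4) = Add(-12, n))
Function('y')(V) = Add(-3, Mul(Add(10, V), Add(V, Mul(2, Pow(V, 2))))) (Function('y')(V) = Add(-3, Mul(Add(Add(Pow(V, 2), Mul(V, V)), V), Add(V, 10))) = Add(-3, Mul(Add(Add(Pow(V, 2), Pow(V, 2)), V), Add(10, V))) = Add(-3, Mul(Add(Mul(2, Pow(V, 2)), V), Add(10, V))) = Add(-3, Mul(Add(V, Mul(2, Pow(V, 2))), Add(10, V))) = Add(-3, Mul(Add(10, V), Add(V, Mul(2, Pow(V, 2))))))
Mul(Function('l')(-17, 16), Function('y')(-38)) = Mul(Add(-12, 16), Add(-3, Mul(2, Pow(-38, 3)), Mul(10, -38), Mul(21, Pow(-38, 2)))) = Mul(4, Add(-3, Mul(2, -54872), -380, Mul(21, 1444))) = Mul(4, Add(-3, -109744, -380, 30324)) = Mul(4, -79803) = -319212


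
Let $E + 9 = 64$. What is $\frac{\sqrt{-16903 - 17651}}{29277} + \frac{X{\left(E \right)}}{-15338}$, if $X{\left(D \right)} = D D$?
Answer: $- \frac{3025}{15338} + \frac{i \sqrt{34554}}{29277} \approx -0.19722 + 0.0063493 i$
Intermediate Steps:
$E = 55$ ($E = -9 + 64 = 55$)
$X{\left(D \right)} = D^{2}$
$\frac{\sqrt{-16903 - 17651}}{29277} + \frac{X{\left(E \right)}}{-15338} = \frac{\sqrt{-16903 - 17651}}{29277} + \frac{55^{2}}{-15338} = \sqrt{-34554} \cdot \frac{1}{29277} + 3025 \left(- \frac{1}{15338}\right) = i \sqrt{34554} \cdot \frac{1}{29277} - \frac{3025}{15338} = \frac{i \sqrt{34554}}{29277} - \frac{3025}{15338} = - \frac{3025}{15338} + \frac{i \sqrt{34554}}{29277}$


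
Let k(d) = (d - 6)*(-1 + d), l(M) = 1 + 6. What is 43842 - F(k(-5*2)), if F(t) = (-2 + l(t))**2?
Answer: 43817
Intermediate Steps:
l(M) = 7
k(d) = (-1 + d)*(-6 + d) (k(d) = (-6 + d)*(-1 + d) = (-1 + d)*(-6 + d))
F(t) = 25 (F(t) = (-2 + 7)**2 = 5**2 = 25)
43842 - F(k(-5*2)) = 43842 - 1*25 = 43842 - 25 = 43817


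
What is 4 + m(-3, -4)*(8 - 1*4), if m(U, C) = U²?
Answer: 40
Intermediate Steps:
4 + m(-3, -4)*(8 - 1*4) = 4 + (-3)²*(8 - 1*4) = 4 + 9*(8 - 4) = 4 + 9*4 = 4 + 36 = 40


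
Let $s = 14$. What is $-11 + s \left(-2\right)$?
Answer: $-39$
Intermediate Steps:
$-11 + s \left(-2\right) = -11 + 14 \left(-2\right) = -11 - 28 = -39$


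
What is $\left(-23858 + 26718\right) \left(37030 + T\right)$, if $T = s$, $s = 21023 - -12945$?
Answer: $203054280$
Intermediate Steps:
$s = 33968$ ($s = 21023 + 12945 = 33968$)
$T = 33968$
$\left(-23858 + 26718\right) \left(37030 + T\right) = \left(-23858 + 26718\right) \left(37030 + 33968\right) = 2860 \cdot 70998 = 203054280$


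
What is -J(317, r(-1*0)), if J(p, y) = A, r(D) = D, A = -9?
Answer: 9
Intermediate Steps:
J(p, y) = -9
-J(317, r(-1*0)) = -1*(-9) = 9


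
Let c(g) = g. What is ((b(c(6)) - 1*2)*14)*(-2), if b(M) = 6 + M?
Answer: -280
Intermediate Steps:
((b(c(6)) - 1*2)*14)*(-2) = (((6 + 6) - 1*2)*14)*(-2) = ((12 - 2)*14)*(-2) = (10*14)*(-2) = 140*(-2) = -280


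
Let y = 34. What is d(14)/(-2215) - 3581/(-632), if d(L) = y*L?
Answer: 7631083/1399880 ≈ 5.4512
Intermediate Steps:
d(L) = 34*L
d(14)/(-2215) - 3581/(-632) = (34*14)/(-2215) - 3581/(-632) = 476*(-1/2215) - 3581*(-1/632) = -476/2215 + 3581/632 = 7631083/1399880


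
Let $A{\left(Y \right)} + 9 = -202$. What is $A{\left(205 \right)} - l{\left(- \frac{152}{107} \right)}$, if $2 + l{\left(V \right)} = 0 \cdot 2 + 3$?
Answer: $-212$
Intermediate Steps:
$A{\left(Y \right)} = -211$ ($A{\left(Y \right)} = -9 - 202 = -211$)
$l{\left(V \right)} = 1$ ($l{\left(V \right)} = -2 + \left(0 \cdot 2 + 3\right) = -2 + \left(0 + 3\right) = -2 + 3 = 1$)
$A{\left(205 \right)} - l{\left(- \frac{152}{107} \right)} = -211 - 1 = -212$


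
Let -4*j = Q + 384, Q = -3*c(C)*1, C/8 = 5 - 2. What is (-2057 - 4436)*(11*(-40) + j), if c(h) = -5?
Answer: 14018387/4 ≈ 3.5046e+6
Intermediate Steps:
C = 24 (C = 8*(5 - 2) = 8*3 = 24)
Q = 15 (Q = -3*(-5)*1 = 15*1 = 15)
j = -399/4 (j = -(15 + 384)/4 = -1/4*399 = -399/4 ≈ -99.750)
(-2057 - 4436)*(11*(-40) + j) = (-2057 - 4436)*(11*(-40) - 399/4) = -6493*(-440 - 399/4) = -6493*(-2159/4) = 14018387/4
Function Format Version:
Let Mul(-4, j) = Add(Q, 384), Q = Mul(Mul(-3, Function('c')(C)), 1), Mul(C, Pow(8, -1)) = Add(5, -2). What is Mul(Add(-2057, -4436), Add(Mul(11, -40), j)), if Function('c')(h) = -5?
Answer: Rational(14018387, 4) ≈ 3.5046e+6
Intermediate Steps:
C = 24 (C = Mul(8, Add(5, -2)) = Mul(8, 3) = 24)
Q = 15 (Q = Mul(Mul(-3, -5), 1) = Mul(15, 1) = 15)
j = Rational(-399, 4) (j = Mul(Rational(-1, 4), Add(15, 384)) = Mul(Rational(-1, 4), 399) = Rational(-399, 4) ≈ -99.750)
Mul(Add(-2057, -4436), Add(Mul(11, -40), j)) = Mul(Add(-2057, -4436), Add(Mul(11, -40), Rational(-399, 4))) = Mul(-6493, Add(-440, Rational(-399, 4))) = Mul(-6493, Rational(-2159, 4)) = Rational(14018387, 4)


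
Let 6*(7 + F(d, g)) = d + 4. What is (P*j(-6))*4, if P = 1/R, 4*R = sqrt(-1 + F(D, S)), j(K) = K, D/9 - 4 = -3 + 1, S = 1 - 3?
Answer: 96*I*sqrt(39)/13 ≈ 46.117*I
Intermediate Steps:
S = -2
D = 18 (D = 36 + 9*(-3 + 1) = 36 + 9*(-2) = 36 - 18 = 18)
F(d, g) = -19/3 + d/6 (F(d, g) = -7 + (d + 4)/6 = -7 + (4 + d)/6 = -7 + (2/3 + d/6) = -19/3 + d/6)
R = I*sqrt(39)/12 (R = sqrt(-1 + (-19/3 + (1/6)*18))/4 = sqrt(-1 + (-19/3 + 3))/4 = sqrt(-1 - 10/3)/4 = sqrt(-13/3)/4 = (I*sqrt(39)/3)/4 = I*sqrt(39)/12 ≈ 0.52042*I)
P = -4*I*sqrt(39)/13 (P = 1/(I*sqrt(39)/12) = -4*I*sqrt(39)/13 ≈ -1.9215*I)
(P*j(-6))*4 = (-4*I*sqrt(39)/13*(-6))*4 = (24*I*sqrt(39)/13)*4 = 96*I*sqrt(39)/13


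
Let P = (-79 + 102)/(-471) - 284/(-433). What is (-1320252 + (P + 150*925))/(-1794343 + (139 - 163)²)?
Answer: 240958938581/365826223281 ≈ 0.65867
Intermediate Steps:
P = 123805/203943 (P = 23*(-1/471) - 284*(-1/433) = -23/471 + 284/433 = 123805/203943 ≈ 0.60706)
(-1320252 + (P + 150*925))/(-1794343 + (139 - 163)²) = (-1320252 + (123805/203943 + 150*925))/(-1794343 + (139 - 163)²) = (-1320252 + (123805/203943 + 138750))/(-1794343 + (-24)²) = (-1320252 + 28297215055/203943)/(-1794343 + 576) = -240958938581/203943/(-1793767) = -240958938581/203943*(-1/1793767) = 240958938581/365826223281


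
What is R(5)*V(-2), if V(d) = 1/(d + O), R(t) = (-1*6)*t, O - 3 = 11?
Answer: -5/2 ≈ -2.5000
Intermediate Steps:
O = 14 (O = 3 + 11 = 14)
R(t) = -6*t
V(d) = 1/(14 + d) (V(d) = 1/(d + 14) = 1/(14 + d))
R(5)*V(-2) = (-6*5)/(14 - 2) = -30/12 = -30*1/12 = -5/2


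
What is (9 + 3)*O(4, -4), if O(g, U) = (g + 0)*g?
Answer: 192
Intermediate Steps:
O(g, U) = g**2 (O(g, U) = g*g = g**2)
(9 + 3)*O(4, -4) = (9 + 3)*4**2 = 12*16 = 192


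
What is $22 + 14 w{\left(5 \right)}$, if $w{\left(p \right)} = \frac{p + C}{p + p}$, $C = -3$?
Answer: $\frac{124}{5} \approx 24.8$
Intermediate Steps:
$w{\left(p \right)} = \frac{-3 + p}{2 p}$ ($w{\left(p \right)} = \frac{p - 3}{p + p} = \frac{-3 + p}{2 p}$)
$22 + 14 w{\left(5 \right)} = 22 + 14 \frac{-3 + 5}{2 \cdot 5} = 22 + 14 \cdot \frac{1}{2} \cdot \frac{1}{5} \cdot 2 = 22 + 14 \cdot \frac{1}{5} = 22 + \frac{14}{5} = \frac{124}{5}$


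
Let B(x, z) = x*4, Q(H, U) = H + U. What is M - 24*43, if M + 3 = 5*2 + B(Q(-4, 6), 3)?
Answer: -1017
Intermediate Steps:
B(x, z) = 4*x
M = 15 (M = -3 + (5*2 + 4*(-4 + 6)) = -3 + (10 + 4*2) = -3 + (10 + 8) = -3 + 18 = 15)
M - 24*43 = 15 - 24*43 = 15 - 1032 = -1017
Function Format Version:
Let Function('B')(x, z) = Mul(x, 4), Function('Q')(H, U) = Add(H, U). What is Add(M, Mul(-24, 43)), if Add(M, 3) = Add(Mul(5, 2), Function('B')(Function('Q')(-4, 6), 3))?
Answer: -1017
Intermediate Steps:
Function('B')(x, z) = Mul(4, x)
M = 15 (M = Add(-3, Add(Mul(5, 2), Mul(4, Add(-4, 6)))) = Add(-3, Add(10, Mul(4, 2))) = Add(-3, Add(10, 8)) = Add(-3, 18) = 15)
Add(M, Mul(-24, 43)) = Add(15, Mul(-24, 43)) = Add(15, -1032) = -1017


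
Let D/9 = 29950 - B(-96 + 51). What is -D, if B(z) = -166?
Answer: -271044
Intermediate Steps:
D = 271044 (D = 9*(29950 - 1*(-166)) = 9*(29950 + 166) = 9*30116 = 271044)
-D = -1*271044 = -271044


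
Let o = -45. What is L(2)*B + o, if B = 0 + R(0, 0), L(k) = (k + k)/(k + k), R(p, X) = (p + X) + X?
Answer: -45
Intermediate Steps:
R(p, X) = p + 2*X (R(p, X) = (X + p) + X = p + 2*X)
L(k) = 1 (L(k) = (2*k)/((2*k)) = (2*k)*(1/(2*k)) = 1)
B = 0 (B = 0 + (0 + 2*0) = 0 + (0 + 0) = 0 + 0 = 0)
L(2)*B + o = 1*0 - 45 = 0 - 45 = -45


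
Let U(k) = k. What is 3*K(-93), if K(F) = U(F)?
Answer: -279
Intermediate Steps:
K(F) = F
3*K(-93) = 3*(-93) = -279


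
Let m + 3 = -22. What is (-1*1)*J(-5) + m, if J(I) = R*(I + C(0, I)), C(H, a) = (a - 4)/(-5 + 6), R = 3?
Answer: 17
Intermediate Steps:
C(H, a) = -4 + a (C(H, a) = (-4 + a)/1 = (-4 + a)*1 = -4 + a)
m = -25 (m = -3 - 22 = -25)
J(I) = -12 + 6*I (J(I) = 3*(I + (-4 + I)) = 3*(-4 + 2*I) = -12 + 6*I)
(-1*1)*J(-5) + m = (-1*1)*(-12 + 6*(-5)) - 25 = -(-12 - 30) - 25 = -1*(-42) - 25 = 42 - 25 = 17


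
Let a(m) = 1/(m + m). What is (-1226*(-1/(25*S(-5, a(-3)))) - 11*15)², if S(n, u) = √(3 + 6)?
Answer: 124300201/5625 ≈ 22098.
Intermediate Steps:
a(m) = 1/(2*m)
S(n, u) = 3 (S(n, u) = √9 = 3)
(-1226*(-1/(25*S(-5, a(-3)))) - 11*15)² = (-1226/(-5*5*3) - 11*15)² = (-1226/((-25*3)) - 165)² = (-1226/(-75) - 165)² = (-1226*(-1/75) - 165)² = (1226/75 - 165)² = (-11149/75)² = 124300201/5625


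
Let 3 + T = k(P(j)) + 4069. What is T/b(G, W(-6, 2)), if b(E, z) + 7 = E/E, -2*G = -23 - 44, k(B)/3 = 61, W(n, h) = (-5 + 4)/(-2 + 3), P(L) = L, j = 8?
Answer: -4249/6 ≈ -708.17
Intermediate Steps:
W(n, h) = -1 (W(n, h) = -1/1 = -1*1 = -1)
k(B) = 183 (k(B) = 3*61 = 183)
G = 67/2 (G = -(-23 - 44)/2 = -½*(-67) = 67/2 ≈ 33.500)
b(E, z) = -6 (b(E, z) = -7 + E/E = -7 + 1 = -6)
T = 4249 (T = -3 + (183 + 4069) = -3 + 4252 = 4249)
T/b(G, W(-6, 2)) = 4249/(-6) = 4249*(-⅙) = -4249/6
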